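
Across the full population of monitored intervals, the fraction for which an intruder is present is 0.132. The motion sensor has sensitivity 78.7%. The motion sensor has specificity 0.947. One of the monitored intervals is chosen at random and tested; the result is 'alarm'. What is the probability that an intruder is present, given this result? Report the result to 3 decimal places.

Let H be the event that an intruder is present. P(H) = 0.132, so P(¬H) = 0.868. With E the 'alarm' result, P(E|H) = 0.787 and P(E|¬H) = 0.053.
P(E) = 0.787·0.132 + 0.053·0.868 = 0.10388 + 0.046004 = 0.14989.
By Bayes' theorem, P(H|E) = 0.10388 / 0.14989 = 0.693.

P(H | E) ≈ 0.693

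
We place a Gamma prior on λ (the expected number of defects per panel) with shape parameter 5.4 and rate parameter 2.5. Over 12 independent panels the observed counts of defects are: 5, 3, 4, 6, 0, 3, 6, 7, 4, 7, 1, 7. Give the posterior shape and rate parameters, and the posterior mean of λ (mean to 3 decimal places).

Posterior: Gamma(shape=58.4, rate=14.5); mean ≈ 4.028

The Poisson likelihood adds the total count to the shape and the number of exposure periods to the rate. Here ∑xᵢ = 53 and n = 12, so shape 5.4→58.4 and rate 2.5→14.5.
Posterior mean = shape/rate = 58.4/14.5 = 4.028.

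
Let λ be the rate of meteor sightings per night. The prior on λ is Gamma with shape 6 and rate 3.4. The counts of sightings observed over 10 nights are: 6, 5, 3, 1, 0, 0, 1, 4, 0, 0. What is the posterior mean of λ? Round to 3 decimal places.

The Poisson likelihood adds the total count to the shape and the number of exposure periods to the rate. Here ∑xᵢ = 20 and n = 10, so shape 6→26 and rate 3.4→13.4.
E[λ | data] = 26/13.4 = 1.940.

Posterior mean ≈ 1.940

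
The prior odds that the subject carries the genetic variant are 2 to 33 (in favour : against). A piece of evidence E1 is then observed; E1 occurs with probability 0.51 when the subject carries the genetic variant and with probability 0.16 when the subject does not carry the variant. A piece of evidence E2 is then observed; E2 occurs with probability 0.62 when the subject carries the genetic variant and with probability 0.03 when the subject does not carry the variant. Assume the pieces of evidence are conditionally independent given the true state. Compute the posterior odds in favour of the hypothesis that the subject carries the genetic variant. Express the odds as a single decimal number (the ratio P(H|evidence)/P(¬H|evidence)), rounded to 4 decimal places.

Posterior odds ≈ 3.9924

Prior odds = 2/33 = 0.060606.
Likelihood ratio for E1 = 0.51/0.16 = 3.1875.
Likelihood ratio for E2 = 0.62/0.03 = 20.667.
Posterior odds = prior odds × LR₁ × LR₂ = 3.9924.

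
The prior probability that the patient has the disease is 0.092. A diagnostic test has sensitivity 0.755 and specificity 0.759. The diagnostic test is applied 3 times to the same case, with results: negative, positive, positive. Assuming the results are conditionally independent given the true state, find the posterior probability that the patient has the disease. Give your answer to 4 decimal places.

With H the event that the patient has the disease, the joint likelihood of the observed sequence is P(data|H) = 0.245·0.755·0.755 = 0.13966 and P(data|¬H) = 0.759·0.241·0.241 = 0.044083.
Bayes: P(H|data) = 0.092·0.13966 / (0.092·0.13966 + 0.908·0.044083) = 0.012848/0.052876 = 0.2430.

Posterior P(H) ≈ 0.2430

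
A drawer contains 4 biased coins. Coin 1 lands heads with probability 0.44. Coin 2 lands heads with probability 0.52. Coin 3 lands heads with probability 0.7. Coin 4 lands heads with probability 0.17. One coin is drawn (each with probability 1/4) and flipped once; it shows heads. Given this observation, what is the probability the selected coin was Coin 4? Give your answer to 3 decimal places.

Posterior probability ≈ 0.093

Tabulate prior·likelihood by source: [1] prior 0.25, lik 0.44, product 0.1100; [2] prior 0.25, lik 0.52, product 0.1300; [3] prior 0.25, lik 0.7, product 0.1750; [4] prior 0.25, lik 0.17, product 0.04250.
Normalizing constant = 0.45750; the posterior for Coin 4 is its product over the sum, 0.04250/0.45750 = 0.093.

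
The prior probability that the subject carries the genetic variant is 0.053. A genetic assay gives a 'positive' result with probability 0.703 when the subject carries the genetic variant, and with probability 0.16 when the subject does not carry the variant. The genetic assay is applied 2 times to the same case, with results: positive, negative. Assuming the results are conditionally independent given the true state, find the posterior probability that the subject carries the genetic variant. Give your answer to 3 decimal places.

Posterior P(H) ≈ 0.080

Let H be the event that the subject carries the genetic variant; start with P(H) = 0.053. P('positive'|H) = 0.703, P('positive'|¬H) = 0.16.
Update on result 1 ('positive'): P(H) ← 0.703·0.0530 / (0.703·0.0530 + 0.16·0.9470) = 0.037259/0.18878 = 0.1974.
Update on result 2 ('negative'): P(H) ← 0.297·0.1974 / (0.297·0.1974 + 0.84·0.8026) = 0.058618/0.73283 = 0.0800.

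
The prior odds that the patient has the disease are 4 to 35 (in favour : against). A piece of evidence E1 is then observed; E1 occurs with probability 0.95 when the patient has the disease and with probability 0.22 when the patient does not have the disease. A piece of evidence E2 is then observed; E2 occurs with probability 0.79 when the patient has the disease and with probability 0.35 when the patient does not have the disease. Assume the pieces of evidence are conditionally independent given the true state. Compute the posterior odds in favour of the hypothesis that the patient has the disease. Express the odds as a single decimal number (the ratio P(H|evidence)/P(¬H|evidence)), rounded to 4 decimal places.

Posterior odds ≈ 1.1139

Prior odds = 4/35 = 0.11429. In log-odds, ln(0.11429) = -2.1691.
Add log likelihood ratios: ln(4.3182) + ln(2.2571) = 2.2769.
Posterior log-odds = 0.10788, so posterior odds = exp(0.10788) = 1.1139.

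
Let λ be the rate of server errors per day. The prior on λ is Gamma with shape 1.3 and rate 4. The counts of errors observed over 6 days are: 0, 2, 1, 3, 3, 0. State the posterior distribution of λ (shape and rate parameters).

Posterior: Gamma(shape=10.3, rate=10)

Total count ∑xᵢ = 9 over n = 6 days.
Gamma is conjugate to the Poisson likelihood: posterior is Gamma(shape = 1.3+9 = 10.3, rate = 4+6 = 10).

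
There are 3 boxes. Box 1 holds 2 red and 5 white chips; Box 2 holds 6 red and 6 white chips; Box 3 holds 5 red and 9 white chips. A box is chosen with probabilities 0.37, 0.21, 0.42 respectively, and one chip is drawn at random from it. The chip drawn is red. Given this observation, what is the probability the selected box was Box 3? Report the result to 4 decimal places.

Posterior probability ≈ 0.4158

Tabulate prior·likelihood by source: [1] prior 0.37, lik 0.2857, product 0.1057; [2] prior 0.21, lik 0.5, product 0.1050; [3] prior 0.42, lik 0.3571, product 0.1500.
Normalizing constant = 0.36071; the posterior for Box 3 is its product over the sum, 0.1500/0.36071 = 0.4158.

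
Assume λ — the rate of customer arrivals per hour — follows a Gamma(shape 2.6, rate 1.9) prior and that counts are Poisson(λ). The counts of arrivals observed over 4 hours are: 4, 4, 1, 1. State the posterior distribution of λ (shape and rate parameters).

Posterior: Gamma(shape=12.6, rate=5.9)

The Poisson likelihood adds the total count to the shape and the number of exposure periods to the rate. Here ∑xᵢ = 10 and n = 4, so shape 2.6→12.6 and rate 1.9→5.9.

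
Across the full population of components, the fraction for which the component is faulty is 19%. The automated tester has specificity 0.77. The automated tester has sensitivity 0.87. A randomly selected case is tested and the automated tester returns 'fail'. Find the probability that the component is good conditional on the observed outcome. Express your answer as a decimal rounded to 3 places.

P(¬H | E) ≈ 0.530

Let H be the event that the component is faulty. P(H) = 0.19, so P(¬H) = 0.81. With E the 'fail' result, P(E|H) = 0.87 and P(E|¬H) = 0.23.
P(E) = 0.87·0.19 + 0.23·0.81 = 0.16530 + 0.18630 = 0.35160.
By Bayes' theorem, P(H|E) = 0.16530 / 0.35160 = 0.470. Hence P(¬H|E) = 1 − 0.470 = 0.530.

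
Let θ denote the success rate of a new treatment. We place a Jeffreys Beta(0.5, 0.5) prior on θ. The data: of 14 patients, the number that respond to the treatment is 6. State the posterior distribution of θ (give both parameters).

Observing 6 successes and 8 failures updates Beta(0.5, 0.5) by adding the success and failure counts to the two shape parameters: α = 0.5+6 = 6.5, β = 0.5+8 = 8.5.

Posterior: Beta(6.5, 8.5)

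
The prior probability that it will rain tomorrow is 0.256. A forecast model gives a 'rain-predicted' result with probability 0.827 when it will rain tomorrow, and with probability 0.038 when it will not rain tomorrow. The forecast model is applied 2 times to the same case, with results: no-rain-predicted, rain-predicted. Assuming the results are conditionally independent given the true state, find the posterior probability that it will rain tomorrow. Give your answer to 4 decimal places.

Posterior P(H) ≈ 0.5739

With H the event that it will rain tomorrow, the joint likelihood of the observed sequence is P(data|H) = 0.173·0.827 = 0.14307 and P(data|¬H) = 0.962·0.038 = 0.036556.
Bayes: P(H|data) = 0.256·0.14307 / (0.256·0.14307 + 0.744·0.036556) = 0.036626/0.063824 = 0.5739.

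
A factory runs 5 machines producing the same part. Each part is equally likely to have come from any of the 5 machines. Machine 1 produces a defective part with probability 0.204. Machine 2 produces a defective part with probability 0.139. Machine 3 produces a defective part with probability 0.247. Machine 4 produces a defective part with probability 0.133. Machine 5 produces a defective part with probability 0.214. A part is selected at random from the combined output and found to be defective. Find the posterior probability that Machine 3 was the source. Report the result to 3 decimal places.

P(defective|M1) = 0.204; P(defective|M2) = 0.139; P(defective|M3) = 0.247; P(defective|M4) = 0.133; P(defective|M5) = 0.214.
Prior × likelihood for each source: 0.2·0.204=0.04080, 0.2·0.139=0.02780, 0.2·0.247=0.04940, 0.2·0.133=0.02660, 0.2·0.214=0.04280. Summing gives P(defective) = 0.18740.
P(Machine 3 | defective) = 0.04940 / 0.18740 = 0.264.

Posterior probability ≈ 0.264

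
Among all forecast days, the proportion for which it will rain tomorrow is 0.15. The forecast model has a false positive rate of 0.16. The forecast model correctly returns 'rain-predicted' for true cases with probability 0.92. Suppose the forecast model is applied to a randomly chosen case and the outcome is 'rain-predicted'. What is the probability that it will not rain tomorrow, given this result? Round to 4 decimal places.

Let H be the event that it will rain tomorrow. P(H) = 0.15, so P(¬H) = 0.85. With E the 'rain-predicted' result, P(E|H) = 0.92 and P(E|¬H) = 0.16.
P(E) = 0.92·0.15 + 0.16·0.85 = 0.13800 + 0.13600 = 0.27400.
By Bayes' theorem, P(H|E) = 0.13800 / 0.27400 = 0.5036. Hence P(¬H|E) = 1 − 0.5036 = 0.4964.

P(¬H | E) ≈ 0.4964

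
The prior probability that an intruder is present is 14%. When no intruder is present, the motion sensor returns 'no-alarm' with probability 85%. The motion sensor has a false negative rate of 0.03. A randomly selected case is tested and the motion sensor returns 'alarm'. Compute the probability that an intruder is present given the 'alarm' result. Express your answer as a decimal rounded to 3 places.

Let H be the event that an intruder is present. P(H) = 0.14, so P(¬H) = 0.86. With E the 'alarm' result, P(E|H) = 0.97 and P(E|¬H) = 0.15.
P(E) = 0.97·0.14 + 0.15·0.86 = 0.13580 + 0.12900 = 0.26480.
By Bayes' theorem, P(H|E) = 0.13580 / 0.26480 = 0.513.

P(H | E) ≈ 0.513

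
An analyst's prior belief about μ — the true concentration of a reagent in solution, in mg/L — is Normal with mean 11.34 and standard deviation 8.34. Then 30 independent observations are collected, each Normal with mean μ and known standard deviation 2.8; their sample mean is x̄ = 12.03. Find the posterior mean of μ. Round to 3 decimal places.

Posterior mean ≈ 12.027

With known σ, the Normal prior is conjugate. Weight on the data is w = (n/σ²)/(n/σ² + 1/τ₀²) = 3.82653/(3.82653+0.0143770) = 0.99626.
Posterior mean = w·x̄ + (1−w)·μ₀ = 0.99626·12.03 + 0.0037431·11.34 = 12.027.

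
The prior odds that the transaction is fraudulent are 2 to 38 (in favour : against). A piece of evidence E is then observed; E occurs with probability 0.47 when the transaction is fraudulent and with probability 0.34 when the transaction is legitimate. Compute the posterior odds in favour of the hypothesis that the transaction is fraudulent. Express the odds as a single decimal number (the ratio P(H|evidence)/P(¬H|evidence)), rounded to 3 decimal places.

Posterior odds ≈ 0.073

Prior odds = 2/38 = 0.052632. In log-odds, ln(0.052632) = -2.9444.
Add log likelihood ratio: ln(1.3824) = 0.32379.
Posterior log-odds = -2.6207, so posterior odds = exp(-2.6207) = 0.072755.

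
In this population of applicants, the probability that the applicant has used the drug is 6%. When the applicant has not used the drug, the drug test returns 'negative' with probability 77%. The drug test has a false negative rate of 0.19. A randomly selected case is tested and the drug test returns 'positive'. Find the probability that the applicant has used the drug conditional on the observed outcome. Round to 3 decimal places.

Let H be the event that the applicant has used the drug. P(H) = 0.06, so P(¬H) = 0.94. With E the 'positive' result, P(E|H) = 0.81 and P(E|¬H) = 0.23.
P(E) = 0.81·0.06 + 0.23·0.94 = 0.048600 + 0.21620 = 0.26480.
By Bayes' theorem, P(H|E) = 0.048600 / 0.26480 = 0.184.

P(H | E) ≈ 0.184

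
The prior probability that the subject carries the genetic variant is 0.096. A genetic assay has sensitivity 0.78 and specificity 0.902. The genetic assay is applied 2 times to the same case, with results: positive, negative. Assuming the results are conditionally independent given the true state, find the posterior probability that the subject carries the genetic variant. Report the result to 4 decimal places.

Posterior P(H) ≈ 0.1709

Let H be the event that the subject carries the genetic variant; start with P(H) = 0.096. P('positive'|H) = 0.78, P('positive'|¬H) = 0.098.
Update on result 1 ('positive'): P(H) ← 0.78·0.0960 / (0.78·0.0960 + 0.098·0.9040) = 0.074880/0.16347 = 0.4581.
Update on result 2 ('negative'): P(H) ← 0.22·0.4581 / (0.22·0.4581 + 0.902·0.5419) = 0.10077/0.58960 = 0.1709.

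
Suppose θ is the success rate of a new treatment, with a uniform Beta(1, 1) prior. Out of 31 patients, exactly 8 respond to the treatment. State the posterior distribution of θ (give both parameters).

Posterior: Beta(9, 24)

The binomial likelihood is conjugate to the Beta prior: with 8 successes and 23 failures, the posterior is Beta(1+8, 1+23) = Beta(9, 24).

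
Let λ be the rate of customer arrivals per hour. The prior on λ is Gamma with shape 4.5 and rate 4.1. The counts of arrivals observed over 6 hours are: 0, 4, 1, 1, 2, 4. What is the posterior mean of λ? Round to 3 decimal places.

Total count ∑xᵢ = 12 over n = 6 hours.
Gamma is conjugate to the Poisson likelihood: posterior is Gamma(shape = 4.5+12 = 16.5, rate = 4.1+6 = 10.1).
Posterior mean = shape/rate = 16.5/10.1 = 1.634.

Posterior mean ≈ 1.634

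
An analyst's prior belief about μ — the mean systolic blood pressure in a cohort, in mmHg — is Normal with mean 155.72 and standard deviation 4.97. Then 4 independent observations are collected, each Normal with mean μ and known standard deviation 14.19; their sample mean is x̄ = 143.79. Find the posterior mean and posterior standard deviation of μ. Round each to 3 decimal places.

Posterior mean ≈ 151.793; posterior SD ≈ 4.071

With known σ, the Normal prior is conjugate. Weight on the data is w = (n/σ²)/(n/σ² + 1/τ₀²) = 0.0198653/(0.0198653+0.0404844) = 0.32917.
Posterior mean = w·x̄ + (1−w)·μ₀ = 0.32917·143.79 + 0.67083·155.72 = 151.793. Posterior variance = 1/(0.0198653+0.0404844) = 16.5701, so SD = 4.071.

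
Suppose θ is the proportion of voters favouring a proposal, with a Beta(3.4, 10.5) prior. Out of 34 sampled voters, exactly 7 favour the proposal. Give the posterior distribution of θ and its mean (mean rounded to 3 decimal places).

Observing 7 successes and 27 failures updates Beta(3.4, 10.5) by adding the success and failure counts to the two shape parameters: α = 3.4+7 = 10.4, β = 10.5+27 = 37.5.
E[θ | data] = 10.4/(10.4+37.5) = 0.217.

Posterior: Beta(10.4, 37.5); mean ≈ 0.217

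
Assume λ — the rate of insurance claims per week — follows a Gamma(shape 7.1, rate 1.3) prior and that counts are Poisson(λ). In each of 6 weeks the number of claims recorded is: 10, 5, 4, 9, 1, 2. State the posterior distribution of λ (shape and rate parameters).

Posterior: Gamma(shape=38.1, rate=7.3)

Total count ∑xᵢ = 31 over n = 6 weeks.
Gamma is conjugate to the Poisson likelihood: posterior is Gamma(shape = 7.1+31 = 38.1, rate = 1.3+6 = 7.3).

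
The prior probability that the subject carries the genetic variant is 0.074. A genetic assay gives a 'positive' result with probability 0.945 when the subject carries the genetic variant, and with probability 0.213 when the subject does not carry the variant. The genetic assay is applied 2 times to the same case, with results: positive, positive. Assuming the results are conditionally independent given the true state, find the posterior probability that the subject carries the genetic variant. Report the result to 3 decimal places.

Posterior P(H) ≈ 0.611

Let H be the event that the subject carries the genetic variant; start with P(H) = 0.074. P('positive'|H) = 0.945, P('positive'|¬H) = 0.213.
Update on result 1 ('positive'): P(H) ← 0.945·0.0740 / (0.945·0.0740 + 0.213·0.9260) = 0.069930/0.26717 = 0.2617.
Update on result 2 ('positive'): P(H) ← 0.945·0.2617 / (0.945·0.2617 + 0.213·0.7383) = 0.24735/0.40460 = 0.6113.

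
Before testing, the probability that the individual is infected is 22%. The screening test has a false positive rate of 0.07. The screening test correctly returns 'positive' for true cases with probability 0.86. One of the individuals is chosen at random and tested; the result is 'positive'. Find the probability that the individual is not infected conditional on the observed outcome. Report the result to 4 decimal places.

Let H be the event that the individual is infected. P(H) = 0.22, so P(¬H) = 0.78. With E the 'positive' result, P(E|H) = 0.86 and P(E|¬H) = 0.07.
P(E) = 0.86·0.22 + 0.07·0.78 = 0.18920 + 0.054600 = 0.24380.
By Bayes' theorem, P(H|E) = 0.18920 / 0.24380 = 0.7760. Hence P(¬H|E) = 1 − 0.7760 = 0.2240.

P(¬H | E) ≈ 0.2240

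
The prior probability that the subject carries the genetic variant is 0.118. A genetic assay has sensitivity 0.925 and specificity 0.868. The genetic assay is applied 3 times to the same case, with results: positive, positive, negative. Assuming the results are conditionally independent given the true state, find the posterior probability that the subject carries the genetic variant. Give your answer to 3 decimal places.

Posterior P(H) ≈ 0.362

Let H be the event that the subject carries the genetic variant; start with P(H) = 0.118. P('positive'|H) = 0.925, P('positive'|¬H) = 0.132.
Update on result 1 ('positive'): P(H) ← 0.925·0.1180 / (0.925·0.1180 + 0.132·0.8820) = 0.10915/0.22557 = 0.4839.
Update on result 2 ('positive'): P(H) ← 0.925·0.4839 / (0.925·0.4839 + 0.132·0.5161) = 0.44759/0.51571 = 0.8679.
Update on result 3 ('negative'): P(H) ← 0.075·0.8679 / (0.075·0.8679 + 0.868·0.1321) = 0.065092/0.17976 = 0.3621.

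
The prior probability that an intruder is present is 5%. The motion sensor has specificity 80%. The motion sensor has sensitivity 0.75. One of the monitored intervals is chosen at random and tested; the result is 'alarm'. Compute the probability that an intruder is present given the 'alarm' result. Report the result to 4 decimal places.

P(H | E) ≈ 0.1648

Write H for 'an intruder is present'. Prior odds H:¬H = 0.05/0.95 = 0.052632. For the 'alarm' outcome, the likelihood ratio is 0.75/0.2 = 3.7500.
Posterior odds = 0.052632 × 3.7500 = 0.19737, so P(H|E) = 0.19737/(1+0.19737) = 0.1648.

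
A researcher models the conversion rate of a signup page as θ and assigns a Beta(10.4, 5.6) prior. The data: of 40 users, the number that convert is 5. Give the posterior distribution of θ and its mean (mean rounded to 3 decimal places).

The binomial likelihood is conjugate to the Beta prior: with 5 successes and 35 failures, the posterior is Beta(10.4+5, 5.6+35) = Beta(15.4, 40.6).
E[θ | data] = 15.4/(15.4+40.6) = 0.275.

Posterior: Beta(15.4, 40.6); mean ≈ 0.275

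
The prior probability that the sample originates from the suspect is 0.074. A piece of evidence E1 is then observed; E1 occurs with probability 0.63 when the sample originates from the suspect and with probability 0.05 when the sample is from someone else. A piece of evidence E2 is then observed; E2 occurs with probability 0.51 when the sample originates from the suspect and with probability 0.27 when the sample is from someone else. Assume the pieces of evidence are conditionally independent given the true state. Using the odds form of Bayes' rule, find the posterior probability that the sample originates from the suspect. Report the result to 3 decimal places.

Posterior probability ≈ 0.655

Prior odds = 0.074/(1−0.074) = 0.079914. In log-odds, ln(0.079914) = -2.5268.
Add log likelihood ratios: ln(12.600) + ln(1.8889) = 3.1697.
Posterior log-odds = 0.64288, so posterior odds = exp(0.64288) = 1.9019. Converting, P(H|E) = 1.9019/2.9019 = 0.655.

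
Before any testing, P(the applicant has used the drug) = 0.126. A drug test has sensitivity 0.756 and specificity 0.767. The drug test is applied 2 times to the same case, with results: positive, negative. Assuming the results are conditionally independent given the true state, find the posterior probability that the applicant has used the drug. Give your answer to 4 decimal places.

With H the event that the applicant has used the drug, the joint likelihood of the observed sequence is P(data|H) = 0.756·0.244 = 0.18446 and P(data|¬H) = 0.233·0.767 = 0.17871.
Bayes: P(H|data) = 0.126·0.18446 / (0.126·0.18446 + 0.874·0.17871) = 0.023242/0.17944 = 0.1295.

Posterior P(H) ≈ 0.1295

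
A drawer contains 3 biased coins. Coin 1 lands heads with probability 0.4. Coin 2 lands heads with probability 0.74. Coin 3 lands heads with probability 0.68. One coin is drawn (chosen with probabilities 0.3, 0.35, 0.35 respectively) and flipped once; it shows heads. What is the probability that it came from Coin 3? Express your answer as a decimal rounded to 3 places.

P(heads|C1) = 0.4; P(heads|C2) = 0.74; P(heads|C3) = 0.68.
Prior × likelihood for each source: 0.3·0.4=0.1200, 0.35·0.74=0.2590, 0.35·0.68=0.2380. Summing gives P(heads) = 0.61700.
P(Coin 3 | heads) = 0.2380 / 0.61700 = 0.386.

Posterior probability ≈ 0.386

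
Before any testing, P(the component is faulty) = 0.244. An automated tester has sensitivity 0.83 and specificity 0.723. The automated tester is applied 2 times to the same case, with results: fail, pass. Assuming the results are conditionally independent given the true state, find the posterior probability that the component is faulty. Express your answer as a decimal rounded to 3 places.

Posterior P(H) ≈ 0.185

Let H be the event that the component is faulty; start with P(H) = 0.244. P('fail'|H) = 0.83, P('fail'|¬H) = 0.277.
Update on result 1 ('fail'): P(H) ← 0.83·0.2440 / (0.83·0.2440 + 0.277·0.7560) = 0.20252/0.41193 = 0.4916.
Update on result 2 ('pass'): P(H) ← 0.17·0.4916 / (0.17·0.4916 + 0.723·0.5084) = 0.083578/0.45113 = 0.1853.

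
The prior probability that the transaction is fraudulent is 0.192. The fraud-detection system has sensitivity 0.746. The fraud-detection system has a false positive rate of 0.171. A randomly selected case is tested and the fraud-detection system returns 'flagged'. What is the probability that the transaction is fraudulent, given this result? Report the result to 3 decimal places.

P(H | E) ≈ 0.509

Write H for 'the transaction is fraudulent'. Prior odds H:¬H = 0.192/0.808 = 0.23762. For the 'flagged' outcome, the likelihood ratio is 0.746/0.171 = 4.3626.
Posterior odds = 0.23762 × 4.3626 = 1.0367, so P(H|E) = 1.0367/(1+1.0367) = 0.509.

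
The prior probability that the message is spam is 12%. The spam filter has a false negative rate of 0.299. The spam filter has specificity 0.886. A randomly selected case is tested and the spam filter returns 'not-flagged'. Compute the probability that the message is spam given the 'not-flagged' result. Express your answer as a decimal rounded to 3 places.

Write H for 'the message is spam'. Prior odds H:¬H = 0.12/0.88 = 0.13636. For the 'not-flagged' outcome, the likelihood ratio is 0.299/0.886 = 0.33747.
Posterior odds = 0.13636 × 0.33747 = 0.046019, so P(H|E) = 0.046019/(1+0.046019) = 0.044.

P(H | E) ≈ 0.044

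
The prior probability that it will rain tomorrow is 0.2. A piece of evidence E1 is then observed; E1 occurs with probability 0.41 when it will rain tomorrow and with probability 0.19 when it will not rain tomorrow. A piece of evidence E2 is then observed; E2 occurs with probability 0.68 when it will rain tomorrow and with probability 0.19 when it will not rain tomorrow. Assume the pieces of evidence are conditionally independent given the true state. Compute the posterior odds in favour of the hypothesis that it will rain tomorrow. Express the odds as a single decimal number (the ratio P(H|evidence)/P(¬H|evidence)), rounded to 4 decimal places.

Posterior odds ≈ 1.9307

Prior odds = 0.2/(1−0.2) = 0.25000. In log-odds, ln(0.25000) = -1.3863.
Add log likelihood ratios: ln(2.1579) + ln(3.5789) = 2.0442.
Posterior log-odds = 0.65791, so posterior odds = exp(0.65791) = 1.9307.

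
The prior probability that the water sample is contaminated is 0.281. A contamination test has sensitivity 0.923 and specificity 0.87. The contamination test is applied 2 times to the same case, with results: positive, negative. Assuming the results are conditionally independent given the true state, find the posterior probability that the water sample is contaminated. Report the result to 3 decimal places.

With H the event that the water sample is contaminated, the joint likelihood of the observed sequence is P(data|H) = 0.923·0.077 = 0.071071 and P(data|¬H) = 0.13·0.87 = 0.11310.
Bayes: P(H|data) = 0.281·0.071071 / (0.281·0.071071 + 0.719·0.11310) = 0.019971/0.10129 = 0.1972.

Posterior P(H) ≈ 0.197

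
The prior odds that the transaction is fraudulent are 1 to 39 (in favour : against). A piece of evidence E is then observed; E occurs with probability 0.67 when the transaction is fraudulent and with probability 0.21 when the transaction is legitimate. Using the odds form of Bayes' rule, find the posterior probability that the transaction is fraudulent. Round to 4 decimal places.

Posterior probability ≈ 0.0756

Prior odds = 1/39 = 0.025641.
Likelihood ratio for E = 0.67/0.21 = 3.1905.
Posterior odds = prior odds × LR = 0.081807.
Posterior probability = odds/(1+odds) = 0.081807/1.0818 = 0.0756.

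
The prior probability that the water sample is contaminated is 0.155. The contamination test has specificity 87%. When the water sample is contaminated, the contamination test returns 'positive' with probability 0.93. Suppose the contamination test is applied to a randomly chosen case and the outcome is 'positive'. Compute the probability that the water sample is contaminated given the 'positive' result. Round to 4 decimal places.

Write H for 'the water sample is contaminated'. Prior odds H:¬H = 0.155/0.845 = 0.18343. For the 'positive' outcome, the likelihood ratio is 0.93/0.13 = 7.1538.
Posterior odds = 0.18343 × 7.1538 = 1.3122, so P(H|E) = 1.3122/(1+1.3122) = 0.5675.

P(H | E) ≈ 0.5675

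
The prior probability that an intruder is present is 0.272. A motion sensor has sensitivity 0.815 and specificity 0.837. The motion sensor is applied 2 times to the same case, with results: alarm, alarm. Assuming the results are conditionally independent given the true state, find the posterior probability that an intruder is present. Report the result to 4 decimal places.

Posterior P(H) ≈ 0.9033

Let H be the event that an intruder is present; start with P(H) = 0.272. P('alarm'|H) = 0.815, P('alarm'|¬H) = 0.163.
Update on result 1 ('alarm'): P(H) ← 0.815·0.2720 / (0.815·0.2720 + 0.163·0.7280) = 0.22168/0.34034 = 0.6513.
Update on result 2 ('alarm'): P(H) ← 0.815·0.6513 / (0.815·0.6513 + 0.163·0.3487) = 0.53084/0.58767 = 0.9033.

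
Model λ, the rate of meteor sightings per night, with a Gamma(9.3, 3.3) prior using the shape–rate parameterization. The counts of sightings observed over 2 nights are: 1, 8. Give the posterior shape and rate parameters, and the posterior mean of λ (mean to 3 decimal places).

Posterior: Gamma(shape=18.3, rate=5.3); mean ≈ 3.453

Total count ∑xᵢ = 9 over n = 2 nights.
Gamma is conjugate to the Poisson likelihood: posterior is Gamma(shape = 9.3+9 = 18.3, rate = 3.3+2 = 5.3).
Posterior mean = shape/rate = 18.3/5.3 = 3.453.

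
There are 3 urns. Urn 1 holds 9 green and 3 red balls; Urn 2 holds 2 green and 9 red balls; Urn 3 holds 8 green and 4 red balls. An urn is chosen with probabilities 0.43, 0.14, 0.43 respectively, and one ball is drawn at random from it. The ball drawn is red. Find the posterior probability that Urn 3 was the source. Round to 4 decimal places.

Tabulate prior·likelihood by source: [1] prior 0.43, lik 0.25, product 0.1075; [2] prior 0.14, lik 0.8182, product 0.1145; [3] prior 0.43, lik 0.3333, product 0.1433.
Normalizing constant = 0.36538; the posterior for Urn 3 is its product over the sum, 0.1433/0.36538 = 0.3923.

Posterior probability ≈ 0.3923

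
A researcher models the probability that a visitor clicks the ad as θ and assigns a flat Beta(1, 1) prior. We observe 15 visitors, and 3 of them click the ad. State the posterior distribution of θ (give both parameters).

Observing 3 successes and 12 failures updates Beta(1, 1) by adding the success and failure counts to the two shape parameters: α = 1+3 = 4, β = 1+12 = 13.

Posterior: Beta(4, 13)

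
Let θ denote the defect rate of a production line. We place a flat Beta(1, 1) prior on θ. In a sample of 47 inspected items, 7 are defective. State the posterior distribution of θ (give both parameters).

The binomial likelihood is conjugate to the Beta prior: with 7 successes and 40 failures, the posterior is Beta(1+7, 1+40) = Beta(8, 41).

Posterior: Beta(8, 41)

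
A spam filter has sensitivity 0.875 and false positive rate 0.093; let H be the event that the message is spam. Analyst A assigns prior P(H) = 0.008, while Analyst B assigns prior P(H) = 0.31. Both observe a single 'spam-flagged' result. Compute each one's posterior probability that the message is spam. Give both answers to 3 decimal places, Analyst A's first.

Analyst A: 0.071; Analyst B: 0.809

The likelihood ratio for a 'spam-flagged' result is 0.875/0.093 = 9.4086.
Analyst A: prior odds 0.008/0.992 = 0.0080645; posterior odds 0.075876; posterior probability 0.071.
Analyst B: prior odds 0.31/0.69 = 0.44928; posterior odds 4.2271; posterior probability 0.809.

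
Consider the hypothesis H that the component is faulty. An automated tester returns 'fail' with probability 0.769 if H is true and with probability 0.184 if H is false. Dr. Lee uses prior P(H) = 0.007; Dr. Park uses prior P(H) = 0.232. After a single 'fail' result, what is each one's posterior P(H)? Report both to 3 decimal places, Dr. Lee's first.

P('+'|H) = 0.769, P('+'|¬H) = 0.184.
Dr. Lee: numerator 0.769·0.007 = 0.0053830; evidence = 0.0053830+0.184·0.993 = 0.18809; posterior = 0.029.
Dr. Park: numerator 0.769·0.232 = 0.17841; evidence = 0.17841+0.184·0.768 = 0.31972; posterior = 0.558.

Dr. Lee: 0.029; Dr. Park: 0.558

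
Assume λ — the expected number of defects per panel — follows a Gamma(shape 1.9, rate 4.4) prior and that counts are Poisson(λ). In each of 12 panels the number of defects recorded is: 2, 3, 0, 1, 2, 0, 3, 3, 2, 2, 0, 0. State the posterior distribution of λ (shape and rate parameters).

Posterior: Gamma(shape=19.9, rate=16.4)

Total count ∑xᵢ = 18 over n = 12 panels.
Gamma is conjugate to the Poisson likelihood: posterior is Gamma(shape = 1.9+18 = 19.9, rate = 4.4+12 = 16.4).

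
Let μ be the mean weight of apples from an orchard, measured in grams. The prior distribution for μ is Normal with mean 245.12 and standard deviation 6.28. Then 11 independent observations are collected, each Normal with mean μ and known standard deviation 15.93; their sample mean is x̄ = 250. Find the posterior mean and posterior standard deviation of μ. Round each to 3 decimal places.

Posterior mean ≈ 248.199; posterior SD ≈ 3.815

With known σ, the Normal prior is conjugate. Weight on the data is w = (n/σ²)/(n/σ² + 1/τ₀²) = 0.0433472/(0.0433472+0.0253560) = 0.63093.
Posterior mean = w·x̄ + (1−w)·μ₀ = 0.63093·250 + 0.36907·245.12 = 248.199. Posterior variance = 1/(0.0433472+0.0253560) = 14.5554, so SD = 3.815.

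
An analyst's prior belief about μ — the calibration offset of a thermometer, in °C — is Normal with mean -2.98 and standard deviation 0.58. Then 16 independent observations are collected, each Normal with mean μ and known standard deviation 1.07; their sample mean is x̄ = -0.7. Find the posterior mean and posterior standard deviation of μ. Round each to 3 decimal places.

Posterior mean ≈ -1.100; posterior SD ≈ 0.243

With known σ, the Normal prior is conjugate. Weight on the data is w = (n/σ²)/(n/σ² + 1/τ₀²) = 13.9750/(13.9750+2.97265) = 0.82460.
Posterior mean = w·x̄ + (1−w)·μ₀ = 0.82460·-0.7 + 0.17540·-2.98 = -1.100. Posterior variance = 1/(13.9750+2.97265) = 0.0590052, so SD = 0.243.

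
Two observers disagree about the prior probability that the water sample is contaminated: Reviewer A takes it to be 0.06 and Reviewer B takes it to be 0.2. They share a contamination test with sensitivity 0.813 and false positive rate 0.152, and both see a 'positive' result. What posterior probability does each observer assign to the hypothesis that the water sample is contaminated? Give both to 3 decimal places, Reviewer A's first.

The likelihood ratio for a 'positive' result is 0.813/0.152 = 5.3487.
Reviewer A: prior odds 0.06/0.94 = 0.063830; posterior odds 0.34141; posterior probability 0.255.
Reviewer B: prior odds 0.2/0.8 = 0.25000; posterior odds 1.3372; posterior probability 0.572.

Reviewer A: 0.255; Reviewer B: 0.572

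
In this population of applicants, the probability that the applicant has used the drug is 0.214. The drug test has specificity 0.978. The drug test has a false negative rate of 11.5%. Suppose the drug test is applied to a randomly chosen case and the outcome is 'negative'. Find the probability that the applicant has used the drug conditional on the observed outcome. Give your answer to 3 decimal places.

P(H | E) ≈ 0.031

Let H be the event that the applicant has used the drug. P(H) = 0.214, so P(¬H) = 0.786. With E the 'negative' result, P(E|H) = 0.115 and P(E|¬H) = 0.978.
P(E) = 0.115·0.214 + 0.978·0.786 = 0.024610 + 0.76871 = 0.79332.
By Bayes' theorem, P(H|E) = 0.024610 / 0.79332 = 0.031.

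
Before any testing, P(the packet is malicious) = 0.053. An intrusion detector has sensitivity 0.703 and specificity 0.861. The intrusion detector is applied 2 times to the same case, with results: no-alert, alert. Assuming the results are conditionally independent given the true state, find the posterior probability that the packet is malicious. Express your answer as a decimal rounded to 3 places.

Let H be the event that the packet is malicious; start with P(H) = 0.053. P('alert'|H) = 0.703, P('alert'|¬H) = 0.139.
Update on result 1 ('no-alert'): P(H) ← 0.297·0.0530 / (0.297·0.0530 + 0.861·0.9470) = 0.015741/0.83111 = 0.0189.
Update on result 2 ('alert'): P(H) ← 0.703·0.0189 / (0.703·0.0189 + 0.139·0.9811) = 0.013315/0.14968 = 0.0890.

Posterior P(H) ≈ 0.089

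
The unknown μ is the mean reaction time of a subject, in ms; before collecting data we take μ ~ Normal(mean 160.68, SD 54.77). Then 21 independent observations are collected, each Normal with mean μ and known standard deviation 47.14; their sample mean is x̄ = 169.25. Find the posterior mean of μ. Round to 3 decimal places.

Prior precision 1/τ₀² = 1/54.77² = 0.00033336; data precision n/σ² = 21/47.14² = 0.00945018.
Posterior precision = 0.00033336 + 0.00945018 = 0.00978354.
Posterior mean = (0.00033336·160.68 + 0.00945018·169.25) / 0.00978354 = 168.958.

Posterior mean ≈ 168.958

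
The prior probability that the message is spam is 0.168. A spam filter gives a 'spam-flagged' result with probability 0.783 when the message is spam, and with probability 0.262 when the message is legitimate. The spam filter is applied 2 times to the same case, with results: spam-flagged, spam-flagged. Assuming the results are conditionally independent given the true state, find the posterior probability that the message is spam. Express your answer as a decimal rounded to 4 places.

Posterior P(H) ≈ 0.6433

Let H be the event that the message is spam; start with P(H) = 0.168. P('spam-flagged'|H) = 0.783, P('spam-flagged'|¬H) = 0.262.
Update on result 1 ('spam-flagged'): P(H) ← 0.783·0.1680 / (0.783·0.1680 + 0.262·0.8320) = 0.13154/0.34953 = 0.3763.
Update on result 2 ('spam-flagged'): P(H) ← 0.783·0.3763 / (0.783·0.3763 + 0.262·0.6237) = 0.29468/0.45808 = 0.6433.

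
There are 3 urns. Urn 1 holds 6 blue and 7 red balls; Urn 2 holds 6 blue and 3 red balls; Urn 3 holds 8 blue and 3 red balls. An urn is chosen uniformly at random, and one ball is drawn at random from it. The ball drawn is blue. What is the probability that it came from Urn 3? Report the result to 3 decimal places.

Posterior probability ≈ 0.392

P(blue|Urn 1) = 0.4615; P(blue|Urn 2) = 0.6667; P(blue|Urn 3) = 0.7273.
Prior × likelihood for each source: 0.333333·0.4615=0.1538, 0.333333·0.6667=0.2222, 0.333333·0.7273=0.2424. Summing gives P(blue) = 0.61849.
P(Urn 3 | blue) = 0.2424 / 0.61849 = 0.392.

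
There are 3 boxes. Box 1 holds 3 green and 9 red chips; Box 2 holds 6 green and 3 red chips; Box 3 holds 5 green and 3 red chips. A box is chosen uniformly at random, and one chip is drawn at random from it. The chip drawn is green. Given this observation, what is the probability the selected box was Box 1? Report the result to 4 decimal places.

Posterior probability ≈ 0.1622

Tabulate prior·likelihood by source: [1] prior 0.333333, lik 0.25, product 0.08333; [2] prior 0.333333, lik 0.6667, product 0.2222; [3] prior 0.333333, lik 0.625, product 0.2083.
Normalizing constant = 0.51389; the posterior for Box 1 is its product over the sum, 0.08333/0.51389 = 0.1622.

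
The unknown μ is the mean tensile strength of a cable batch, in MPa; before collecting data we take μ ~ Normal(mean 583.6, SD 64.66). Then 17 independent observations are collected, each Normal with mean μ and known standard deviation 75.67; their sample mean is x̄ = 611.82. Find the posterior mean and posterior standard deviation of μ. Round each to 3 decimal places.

Prior precision 1/τ₀² = 1/64.66² = 0.00023918; data precision n/σ² = 17/75.67² = 0.00296894.
Posterior precision = 0.00023918 + 0.00296894 = 0.00320812, giving posterior SD = 1/√0.00320812 = 17.655.
Posterior mean = (0.00023918·583.6 + 0.00296894·611.82) / 0.00320812 = 609.716.

Posterior mean ≈ 609.716; posterior SD ≈ 17.655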